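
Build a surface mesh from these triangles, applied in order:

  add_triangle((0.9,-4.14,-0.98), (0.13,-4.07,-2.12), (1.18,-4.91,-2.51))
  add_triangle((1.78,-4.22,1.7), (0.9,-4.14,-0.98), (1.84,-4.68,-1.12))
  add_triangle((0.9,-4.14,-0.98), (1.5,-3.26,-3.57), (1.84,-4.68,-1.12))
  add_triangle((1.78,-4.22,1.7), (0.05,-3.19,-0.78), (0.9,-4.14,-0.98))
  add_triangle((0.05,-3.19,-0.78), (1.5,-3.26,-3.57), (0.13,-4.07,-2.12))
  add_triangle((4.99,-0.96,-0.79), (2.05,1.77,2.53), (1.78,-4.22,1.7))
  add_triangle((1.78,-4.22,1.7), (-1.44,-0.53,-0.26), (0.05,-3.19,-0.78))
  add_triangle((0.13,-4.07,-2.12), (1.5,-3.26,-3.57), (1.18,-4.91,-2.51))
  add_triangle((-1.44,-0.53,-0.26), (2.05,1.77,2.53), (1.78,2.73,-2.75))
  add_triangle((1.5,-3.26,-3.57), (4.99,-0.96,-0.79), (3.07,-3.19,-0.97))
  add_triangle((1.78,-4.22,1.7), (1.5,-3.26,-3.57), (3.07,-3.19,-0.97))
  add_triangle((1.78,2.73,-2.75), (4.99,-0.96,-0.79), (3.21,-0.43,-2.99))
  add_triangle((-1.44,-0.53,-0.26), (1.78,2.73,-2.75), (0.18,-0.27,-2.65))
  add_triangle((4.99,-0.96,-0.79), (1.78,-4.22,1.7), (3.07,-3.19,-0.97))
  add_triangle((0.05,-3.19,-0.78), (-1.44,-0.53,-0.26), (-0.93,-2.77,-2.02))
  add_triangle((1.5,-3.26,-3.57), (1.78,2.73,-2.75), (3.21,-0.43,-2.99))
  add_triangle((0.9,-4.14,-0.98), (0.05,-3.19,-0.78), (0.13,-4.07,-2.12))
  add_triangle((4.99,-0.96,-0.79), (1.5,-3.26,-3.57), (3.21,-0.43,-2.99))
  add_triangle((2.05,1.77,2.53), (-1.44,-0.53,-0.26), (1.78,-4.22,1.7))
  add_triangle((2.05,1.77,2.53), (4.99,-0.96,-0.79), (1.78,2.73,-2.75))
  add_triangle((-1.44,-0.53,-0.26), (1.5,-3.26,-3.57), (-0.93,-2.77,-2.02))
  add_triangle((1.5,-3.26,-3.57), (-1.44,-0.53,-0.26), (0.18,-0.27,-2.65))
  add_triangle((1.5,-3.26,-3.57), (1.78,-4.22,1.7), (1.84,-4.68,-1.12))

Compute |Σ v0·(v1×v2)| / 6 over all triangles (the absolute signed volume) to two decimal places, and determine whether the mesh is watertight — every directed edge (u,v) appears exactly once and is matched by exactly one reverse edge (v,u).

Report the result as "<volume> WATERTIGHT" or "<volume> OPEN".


Per-triangle v0·(v1×v2)/6:
  t1: +0.7918
  t2: +1.5392
  t3: +1.5817
  t4: +1.1835
  t5: -0.7689
  t6: +12.7728
  t7: +1.9847
  t8: +1.3442
  t9: +1.8241
  t10: +6.0083
  t11: +5.7246
  t12: +5.9566
  t13: +1.5837
  t14: +5.8450
  t15: +0.9664
  t16: +5.2378
  t17: +0.5006
  t18: +6.6529
  t19: +2.8631
  t20: +11.7370
  t21: +0.5434
  t22: +2.1443
  t23: +0.7244
Σ = +78.7411 → |volume| = 78.74

Directed edges: 69 total; 9 unmatched, e.g. (1.18,-4.91,-2.51)→(0.9,-4.14,-0.98) → open.

78.74 OPEN


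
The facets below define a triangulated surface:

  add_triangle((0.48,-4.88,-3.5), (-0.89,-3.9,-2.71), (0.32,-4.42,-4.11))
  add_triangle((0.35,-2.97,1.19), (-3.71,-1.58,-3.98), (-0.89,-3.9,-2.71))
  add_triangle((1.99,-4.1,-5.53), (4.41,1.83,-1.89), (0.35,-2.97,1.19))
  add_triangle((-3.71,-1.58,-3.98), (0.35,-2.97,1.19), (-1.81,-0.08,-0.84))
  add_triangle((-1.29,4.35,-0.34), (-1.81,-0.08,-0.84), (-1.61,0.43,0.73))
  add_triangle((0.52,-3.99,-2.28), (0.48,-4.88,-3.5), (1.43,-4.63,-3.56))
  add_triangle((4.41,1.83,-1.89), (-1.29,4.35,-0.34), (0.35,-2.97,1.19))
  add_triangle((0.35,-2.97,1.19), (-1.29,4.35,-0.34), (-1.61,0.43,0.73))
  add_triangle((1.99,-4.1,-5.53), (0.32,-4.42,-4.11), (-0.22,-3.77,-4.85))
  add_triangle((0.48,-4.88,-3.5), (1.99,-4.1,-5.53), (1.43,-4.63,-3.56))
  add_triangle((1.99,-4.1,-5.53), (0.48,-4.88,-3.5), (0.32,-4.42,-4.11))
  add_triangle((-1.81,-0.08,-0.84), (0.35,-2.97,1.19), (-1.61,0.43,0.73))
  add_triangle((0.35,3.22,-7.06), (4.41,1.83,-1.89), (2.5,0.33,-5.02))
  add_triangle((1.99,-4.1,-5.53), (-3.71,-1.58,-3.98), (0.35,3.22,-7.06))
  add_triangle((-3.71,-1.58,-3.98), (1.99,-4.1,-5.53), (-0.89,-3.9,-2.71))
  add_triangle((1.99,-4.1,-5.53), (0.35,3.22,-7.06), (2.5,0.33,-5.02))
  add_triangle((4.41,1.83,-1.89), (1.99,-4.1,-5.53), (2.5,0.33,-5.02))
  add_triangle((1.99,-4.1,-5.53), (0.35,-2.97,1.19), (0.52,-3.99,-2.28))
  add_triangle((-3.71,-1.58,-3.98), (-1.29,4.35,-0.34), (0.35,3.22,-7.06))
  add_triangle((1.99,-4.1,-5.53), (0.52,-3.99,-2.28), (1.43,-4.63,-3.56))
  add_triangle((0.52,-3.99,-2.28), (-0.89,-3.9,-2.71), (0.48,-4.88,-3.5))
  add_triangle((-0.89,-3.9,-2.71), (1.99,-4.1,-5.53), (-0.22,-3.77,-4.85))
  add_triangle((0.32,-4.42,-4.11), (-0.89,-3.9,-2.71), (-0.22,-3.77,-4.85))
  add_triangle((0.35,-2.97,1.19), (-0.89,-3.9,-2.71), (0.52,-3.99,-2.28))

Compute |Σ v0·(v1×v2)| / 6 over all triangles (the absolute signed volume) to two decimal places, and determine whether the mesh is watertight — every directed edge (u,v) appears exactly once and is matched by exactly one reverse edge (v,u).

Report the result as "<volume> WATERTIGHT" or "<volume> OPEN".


151.69 OPEN

Per-triangle v0·(v1×v2)/6:
  t1: +0.9818
  t2: +5.1585
  t3: +15.5607
  t4: +2.4727
  t5: +1.9247
  t6: +0.4859
  t7: +2.7672
  t8: +0.7357
  t9: +2.3006
  t10: +1.7437
  t11: +1.4547
  t12: +1.4857
  t13: +12.5164
  t14: +37.3011
  t15: +11.3177
  t16: +13.5847
  t17: +11.8637
  t18: +2.7162
  t19: +24.5076
  t20: -0.8669
  t21: +0.6116
  t22: -3.1255
  t23: +1.4939
  t24: +2.6965
Σ = +151.6890 → |volume| = 151.69

Directed edges: 72 total; 6 unmatched, e.g. (-1.81,-0.08,-0.84)→(-3.71,-1.58,-3.98) → open.


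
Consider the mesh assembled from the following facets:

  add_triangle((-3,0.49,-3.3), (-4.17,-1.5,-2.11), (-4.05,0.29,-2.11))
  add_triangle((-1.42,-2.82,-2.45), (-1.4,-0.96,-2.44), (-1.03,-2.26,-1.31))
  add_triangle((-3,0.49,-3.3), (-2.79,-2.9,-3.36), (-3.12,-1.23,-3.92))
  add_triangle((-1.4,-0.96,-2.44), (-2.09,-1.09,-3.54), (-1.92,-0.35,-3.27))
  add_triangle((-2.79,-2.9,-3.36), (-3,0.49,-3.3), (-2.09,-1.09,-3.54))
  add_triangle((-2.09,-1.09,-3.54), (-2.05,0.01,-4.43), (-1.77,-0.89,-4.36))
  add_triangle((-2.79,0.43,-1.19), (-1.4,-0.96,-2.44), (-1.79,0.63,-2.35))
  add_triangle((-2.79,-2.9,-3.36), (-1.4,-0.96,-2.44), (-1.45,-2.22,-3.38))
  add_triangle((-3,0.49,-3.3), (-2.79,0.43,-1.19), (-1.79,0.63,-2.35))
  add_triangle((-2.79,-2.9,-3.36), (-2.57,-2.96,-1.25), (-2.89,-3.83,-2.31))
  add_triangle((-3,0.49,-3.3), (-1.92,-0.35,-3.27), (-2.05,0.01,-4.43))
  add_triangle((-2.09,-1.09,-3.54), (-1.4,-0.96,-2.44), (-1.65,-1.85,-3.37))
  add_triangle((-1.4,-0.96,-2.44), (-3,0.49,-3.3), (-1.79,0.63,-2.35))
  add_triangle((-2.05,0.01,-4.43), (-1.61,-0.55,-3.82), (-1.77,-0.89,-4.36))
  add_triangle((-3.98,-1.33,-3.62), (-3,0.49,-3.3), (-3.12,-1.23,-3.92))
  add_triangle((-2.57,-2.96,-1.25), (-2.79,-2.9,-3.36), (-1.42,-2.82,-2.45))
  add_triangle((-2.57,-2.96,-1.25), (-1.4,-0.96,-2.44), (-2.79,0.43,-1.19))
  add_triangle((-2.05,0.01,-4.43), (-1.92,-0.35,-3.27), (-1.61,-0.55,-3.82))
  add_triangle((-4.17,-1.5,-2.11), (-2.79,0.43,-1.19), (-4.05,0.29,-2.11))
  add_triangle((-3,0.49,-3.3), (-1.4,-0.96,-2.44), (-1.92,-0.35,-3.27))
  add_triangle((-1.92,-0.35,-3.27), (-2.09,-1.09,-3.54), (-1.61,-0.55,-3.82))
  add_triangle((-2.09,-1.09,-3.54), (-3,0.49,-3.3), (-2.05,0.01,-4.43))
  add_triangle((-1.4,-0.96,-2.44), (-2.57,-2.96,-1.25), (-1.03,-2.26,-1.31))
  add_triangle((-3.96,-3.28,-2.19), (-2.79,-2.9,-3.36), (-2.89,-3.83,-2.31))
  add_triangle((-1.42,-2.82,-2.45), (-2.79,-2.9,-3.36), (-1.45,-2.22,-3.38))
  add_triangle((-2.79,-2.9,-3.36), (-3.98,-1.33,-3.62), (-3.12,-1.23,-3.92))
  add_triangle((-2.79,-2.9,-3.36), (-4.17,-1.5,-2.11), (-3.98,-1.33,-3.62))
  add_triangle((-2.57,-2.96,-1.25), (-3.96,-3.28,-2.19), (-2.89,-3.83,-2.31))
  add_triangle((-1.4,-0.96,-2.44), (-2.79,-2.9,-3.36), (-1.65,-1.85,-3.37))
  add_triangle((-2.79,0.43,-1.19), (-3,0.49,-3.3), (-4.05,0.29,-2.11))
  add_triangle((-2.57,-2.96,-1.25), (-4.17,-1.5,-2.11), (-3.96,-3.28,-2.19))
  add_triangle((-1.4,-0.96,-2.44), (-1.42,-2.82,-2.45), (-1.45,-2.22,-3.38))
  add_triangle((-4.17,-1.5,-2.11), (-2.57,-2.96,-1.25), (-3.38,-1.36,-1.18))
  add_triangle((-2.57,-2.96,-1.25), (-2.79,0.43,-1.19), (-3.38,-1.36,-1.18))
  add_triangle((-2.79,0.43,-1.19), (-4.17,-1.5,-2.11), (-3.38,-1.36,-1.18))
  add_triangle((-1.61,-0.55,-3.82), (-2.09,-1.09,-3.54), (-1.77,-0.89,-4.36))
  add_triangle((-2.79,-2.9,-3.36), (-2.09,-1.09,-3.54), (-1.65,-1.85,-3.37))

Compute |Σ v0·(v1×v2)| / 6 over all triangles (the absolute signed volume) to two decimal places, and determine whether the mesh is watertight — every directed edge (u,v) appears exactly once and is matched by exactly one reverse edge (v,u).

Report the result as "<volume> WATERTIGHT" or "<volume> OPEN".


9.81 OPEN

Per-triangle v0·(v1×v2)/6:
  t1: +2.0972
  t2: -0.2000
  t3: -0.5657
  t4: +0.0170
  t5: +1.8739
  t6: +0.5009
  t7: -1.1709
  t8: +0.6261
  t9: +0.3123
  t10: -0.5516
  t11: -0.5336
  t12: -0.0224
  t13: +0.3784
  t14: +0.0027
  t15: +1.1424
  t16: +1.2524
  t17: -2.7918
  t18: -0.2094
  t19: +0.3297
  t20: -0.3896
  t21: -0.2462
  t22: +1.3551
  t23: -1.0351
  t24: +1.4457
  t25: +0.7758
  t26: +1.3103
  t27: +2.2545
  t28: +0.5529
  t29: -0.3657
  t30: +0.3189
  t31: +0.3285
  t32: -0.3745
  t33: +0.7451
  t34: -0.5429
  t35: +0.5505
  t36: -0.1248
  t37: +0.7602
Σ = +9.8065 → |volume| = 9.81

Directed edges: 111 total; 9 unmatched, e.g. (-3,0.49,-3.3)→(-4.17,-1.5,-2.11) → open.


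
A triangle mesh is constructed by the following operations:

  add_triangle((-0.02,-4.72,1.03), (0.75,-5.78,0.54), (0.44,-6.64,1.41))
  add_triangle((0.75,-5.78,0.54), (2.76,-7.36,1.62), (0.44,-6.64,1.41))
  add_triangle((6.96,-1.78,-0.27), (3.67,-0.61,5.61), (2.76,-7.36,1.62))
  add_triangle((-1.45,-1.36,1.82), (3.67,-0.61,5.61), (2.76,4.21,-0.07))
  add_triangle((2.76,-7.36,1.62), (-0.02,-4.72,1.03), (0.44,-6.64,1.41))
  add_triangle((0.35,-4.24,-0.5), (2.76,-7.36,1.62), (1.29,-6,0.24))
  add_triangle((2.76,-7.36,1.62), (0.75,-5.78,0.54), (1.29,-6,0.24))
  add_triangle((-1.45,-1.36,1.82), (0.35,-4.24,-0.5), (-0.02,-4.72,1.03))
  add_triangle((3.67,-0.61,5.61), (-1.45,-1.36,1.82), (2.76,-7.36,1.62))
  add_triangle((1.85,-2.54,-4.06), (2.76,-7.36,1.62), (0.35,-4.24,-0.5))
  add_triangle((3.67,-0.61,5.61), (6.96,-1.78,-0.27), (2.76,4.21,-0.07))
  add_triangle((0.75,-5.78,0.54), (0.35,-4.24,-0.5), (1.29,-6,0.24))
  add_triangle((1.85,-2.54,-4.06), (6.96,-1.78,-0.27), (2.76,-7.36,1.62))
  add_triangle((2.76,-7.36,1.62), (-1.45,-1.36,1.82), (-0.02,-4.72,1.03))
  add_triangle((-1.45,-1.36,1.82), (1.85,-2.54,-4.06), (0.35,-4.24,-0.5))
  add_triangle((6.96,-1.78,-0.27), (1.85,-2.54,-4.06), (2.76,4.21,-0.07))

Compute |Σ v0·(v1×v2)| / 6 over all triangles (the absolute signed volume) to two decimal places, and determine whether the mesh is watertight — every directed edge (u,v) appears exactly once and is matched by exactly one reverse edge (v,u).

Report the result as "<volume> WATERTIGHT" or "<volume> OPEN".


Per-triangle v0·(v1×v2)/6:
  t1: +0.2419
  t2: +1.7517
  t3: +45.0597
  t4: +7.3269
  t5: +0.0907
  t6: +0.0441
  t7: +1.0168
  t8: +1.1784
  t9: +19.5842
  t10: +8.6038
  t11: +32.7882
  t12: +0.5033
  t13: +34.9251
  t14: +3.3604
  t15: +1.8560
  t16: +22.6536
Σ = +180.9848 → |volume| = 180.98

Directed edges: 48 total; 6 unmatched, e.g. (-0.02,-4.72,1.03)→(0.75,-5.78,0.54) → open.

180.98 OPEN


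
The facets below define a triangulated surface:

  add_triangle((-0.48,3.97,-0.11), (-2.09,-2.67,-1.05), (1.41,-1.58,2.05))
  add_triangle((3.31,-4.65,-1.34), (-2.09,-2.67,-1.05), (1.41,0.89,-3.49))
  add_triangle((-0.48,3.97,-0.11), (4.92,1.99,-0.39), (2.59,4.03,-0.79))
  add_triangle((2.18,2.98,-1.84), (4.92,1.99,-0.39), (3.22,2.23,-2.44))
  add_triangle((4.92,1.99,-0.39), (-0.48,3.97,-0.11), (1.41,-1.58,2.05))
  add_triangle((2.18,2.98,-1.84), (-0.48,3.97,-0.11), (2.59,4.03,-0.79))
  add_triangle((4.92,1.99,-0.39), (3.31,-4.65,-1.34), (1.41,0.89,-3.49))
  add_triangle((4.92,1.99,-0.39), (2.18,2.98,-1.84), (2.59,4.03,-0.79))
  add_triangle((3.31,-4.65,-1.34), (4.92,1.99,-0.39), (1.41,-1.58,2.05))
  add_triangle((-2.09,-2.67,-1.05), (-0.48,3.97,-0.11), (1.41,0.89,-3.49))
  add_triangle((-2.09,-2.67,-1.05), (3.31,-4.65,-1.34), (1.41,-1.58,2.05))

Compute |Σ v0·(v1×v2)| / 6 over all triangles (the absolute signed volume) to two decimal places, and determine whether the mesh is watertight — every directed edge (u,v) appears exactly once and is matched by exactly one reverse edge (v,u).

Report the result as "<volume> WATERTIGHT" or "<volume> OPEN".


74.82 OPEN

Per-triangle v0·(v1×v2)/6:
  t1: +2.2964
  t2: +12.0311
  t3: +1.6344
  t4: +2.4909
  t5: +7.1205
  t6: +2.4382
  t7: +16.8724
  t8: +3.0713
  t9: +12.5162
  t10: +6.6610
  t11: +7.6861
Σ = +74.8184 → |volume| = 74.82

Directed edges: 33 total; 5 unmatched, e.g. (4.92,1.99,-0.39)→(3.22,2.23,-2.44) → open.


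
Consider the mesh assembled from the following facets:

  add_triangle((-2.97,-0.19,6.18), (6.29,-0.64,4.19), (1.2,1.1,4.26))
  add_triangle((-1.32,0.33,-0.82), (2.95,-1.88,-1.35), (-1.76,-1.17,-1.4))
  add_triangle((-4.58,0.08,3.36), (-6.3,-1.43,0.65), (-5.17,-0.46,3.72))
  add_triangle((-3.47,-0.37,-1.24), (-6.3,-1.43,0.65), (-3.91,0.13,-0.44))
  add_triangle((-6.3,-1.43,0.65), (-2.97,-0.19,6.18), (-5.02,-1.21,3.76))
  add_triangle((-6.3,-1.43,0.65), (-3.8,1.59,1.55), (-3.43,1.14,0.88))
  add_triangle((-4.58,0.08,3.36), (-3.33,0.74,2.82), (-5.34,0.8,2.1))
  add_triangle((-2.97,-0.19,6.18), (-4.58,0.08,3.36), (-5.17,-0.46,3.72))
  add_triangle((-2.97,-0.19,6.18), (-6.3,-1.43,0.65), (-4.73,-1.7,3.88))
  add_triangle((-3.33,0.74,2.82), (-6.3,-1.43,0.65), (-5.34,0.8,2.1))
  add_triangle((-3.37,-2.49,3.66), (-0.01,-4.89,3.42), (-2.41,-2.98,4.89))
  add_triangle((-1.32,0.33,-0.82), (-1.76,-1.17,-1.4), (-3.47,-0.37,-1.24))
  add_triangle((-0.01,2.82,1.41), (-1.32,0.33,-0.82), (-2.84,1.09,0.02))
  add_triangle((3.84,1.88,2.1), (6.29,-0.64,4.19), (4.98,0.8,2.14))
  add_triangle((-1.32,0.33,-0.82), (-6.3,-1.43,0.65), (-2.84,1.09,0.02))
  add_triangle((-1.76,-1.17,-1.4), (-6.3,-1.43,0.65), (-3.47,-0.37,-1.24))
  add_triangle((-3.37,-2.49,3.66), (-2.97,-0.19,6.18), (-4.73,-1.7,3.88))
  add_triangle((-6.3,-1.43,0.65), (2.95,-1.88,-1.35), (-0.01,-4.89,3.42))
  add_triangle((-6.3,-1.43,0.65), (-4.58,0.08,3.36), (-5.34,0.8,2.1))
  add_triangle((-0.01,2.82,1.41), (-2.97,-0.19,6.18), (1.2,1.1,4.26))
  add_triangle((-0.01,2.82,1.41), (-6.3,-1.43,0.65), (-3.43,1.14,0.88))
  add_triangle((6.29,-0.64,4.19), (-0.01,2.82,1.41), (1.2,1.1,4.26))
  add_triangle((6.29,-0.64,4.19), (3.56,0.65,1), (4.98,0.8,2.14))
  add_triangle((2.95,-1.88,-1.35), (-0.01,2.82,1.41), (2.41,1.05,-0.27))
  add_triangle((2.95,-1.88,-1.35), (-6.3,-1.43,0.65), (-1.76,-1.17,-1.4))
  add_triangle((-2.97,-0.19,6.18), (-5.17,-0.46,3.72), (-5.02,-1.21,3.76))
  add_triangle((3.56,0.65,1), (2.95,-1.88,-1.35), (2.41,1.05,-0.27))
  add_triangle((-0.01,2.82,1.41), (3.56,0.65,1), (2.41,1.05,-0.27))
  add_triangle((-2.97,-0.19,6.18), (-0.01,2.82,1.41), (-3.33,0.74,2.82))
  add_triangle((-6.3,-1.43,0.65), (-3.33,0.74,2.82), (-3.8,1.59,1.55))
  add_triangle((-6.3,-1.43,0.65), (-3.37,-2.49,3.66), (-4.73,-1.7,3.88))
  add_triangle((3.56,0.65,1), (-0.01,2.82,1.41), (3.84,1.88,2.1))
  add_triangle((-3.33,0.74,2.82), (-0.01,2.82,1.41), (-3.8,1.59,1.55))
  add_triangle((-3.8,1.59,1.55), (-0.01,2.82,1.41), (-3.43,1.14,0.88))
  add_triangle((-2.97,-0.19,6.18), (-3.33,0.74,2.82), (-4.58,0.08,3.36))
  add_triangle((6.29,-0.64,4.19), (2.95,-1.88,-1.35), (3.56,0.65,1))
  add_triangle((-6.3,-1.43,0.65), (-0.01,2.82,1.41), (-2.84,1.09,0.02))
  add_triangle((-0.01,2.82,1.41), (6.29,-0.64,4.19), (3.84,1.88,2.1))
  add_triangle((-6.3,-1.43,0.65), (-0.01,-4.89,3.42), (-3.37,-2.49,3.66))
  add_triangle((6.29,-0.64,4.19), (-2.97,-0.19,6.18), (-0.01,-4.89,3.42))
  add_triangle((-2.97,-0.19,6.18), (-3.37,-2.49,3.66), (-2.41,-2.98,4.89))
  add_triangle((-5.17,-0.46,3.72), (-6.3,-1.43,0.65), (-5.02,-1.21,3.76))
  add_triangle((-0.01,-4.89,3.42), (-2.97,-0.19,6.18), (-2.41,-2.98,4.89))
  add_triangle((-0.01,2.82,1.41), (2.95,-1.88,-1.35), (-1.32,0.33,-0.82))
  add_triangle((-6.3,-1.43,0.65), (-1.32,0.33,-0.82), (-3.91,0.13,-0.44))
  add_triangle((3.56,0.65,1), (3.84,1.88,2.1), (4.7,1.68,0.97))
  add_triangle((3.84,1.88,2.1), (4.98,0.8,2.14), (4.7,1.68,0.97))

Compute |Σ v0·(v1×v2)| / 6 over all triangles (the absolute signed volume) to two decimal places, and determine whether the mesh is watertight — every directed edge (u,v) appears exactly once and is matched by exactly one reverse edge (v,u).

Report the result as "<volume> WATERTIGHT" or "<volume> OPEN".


181.67 OPEN

Per-triangle v0·(v1×v2)/6:
  t1: +12.2379
  t2: +1.0502
  t3: +1.5828
  t4: +1.3374
  t5: -2.0831
  t6: +0.9778
  t7: +1.1494
  t8: +1.6942
  t9: +5.5873
  t10: -2.7989
  t11: +3.9360
  t12: +0.4078
  t13: +0.9876
  t14: +2.1753
  t15: +1.5611
  t16: +1.9864
  t17: +4.3936
  t18: +14.5192
  t19: +4.2793
  t20: +8.7306
  t21: -1.2793
  t22: +8.4120
  t23: +0.6293
  t24: -0.6347
  t25: +3.3881
  t26: +2.6687
  t27: +2.1474
  t28: +2.0968
  t29: +6.3925
  t30: +4.5585
  t31: +3.9655
  t32: +0.7218
  t33: +3.1885
  t34: +0.6629
  t35: +2.1521
  t36: +5.7892
  t37: +3.3753
  t38: +4.7257
  t39: +10.8063
  t40: +40.0635
  t41: +4.5487
  t42: +2.6649
  t43: +5.0567
  t44: +1.6168
  t45: -0.4640
  t46: -0.7430
  t47: +1.4459
Σ = +181.6680 → |volume| = 181.67

Directed edges: 141 total; 9 unmatched, e.g. (-3.91,0.13,-0.44)→(-3.47,-0.37,-1.24) → open.


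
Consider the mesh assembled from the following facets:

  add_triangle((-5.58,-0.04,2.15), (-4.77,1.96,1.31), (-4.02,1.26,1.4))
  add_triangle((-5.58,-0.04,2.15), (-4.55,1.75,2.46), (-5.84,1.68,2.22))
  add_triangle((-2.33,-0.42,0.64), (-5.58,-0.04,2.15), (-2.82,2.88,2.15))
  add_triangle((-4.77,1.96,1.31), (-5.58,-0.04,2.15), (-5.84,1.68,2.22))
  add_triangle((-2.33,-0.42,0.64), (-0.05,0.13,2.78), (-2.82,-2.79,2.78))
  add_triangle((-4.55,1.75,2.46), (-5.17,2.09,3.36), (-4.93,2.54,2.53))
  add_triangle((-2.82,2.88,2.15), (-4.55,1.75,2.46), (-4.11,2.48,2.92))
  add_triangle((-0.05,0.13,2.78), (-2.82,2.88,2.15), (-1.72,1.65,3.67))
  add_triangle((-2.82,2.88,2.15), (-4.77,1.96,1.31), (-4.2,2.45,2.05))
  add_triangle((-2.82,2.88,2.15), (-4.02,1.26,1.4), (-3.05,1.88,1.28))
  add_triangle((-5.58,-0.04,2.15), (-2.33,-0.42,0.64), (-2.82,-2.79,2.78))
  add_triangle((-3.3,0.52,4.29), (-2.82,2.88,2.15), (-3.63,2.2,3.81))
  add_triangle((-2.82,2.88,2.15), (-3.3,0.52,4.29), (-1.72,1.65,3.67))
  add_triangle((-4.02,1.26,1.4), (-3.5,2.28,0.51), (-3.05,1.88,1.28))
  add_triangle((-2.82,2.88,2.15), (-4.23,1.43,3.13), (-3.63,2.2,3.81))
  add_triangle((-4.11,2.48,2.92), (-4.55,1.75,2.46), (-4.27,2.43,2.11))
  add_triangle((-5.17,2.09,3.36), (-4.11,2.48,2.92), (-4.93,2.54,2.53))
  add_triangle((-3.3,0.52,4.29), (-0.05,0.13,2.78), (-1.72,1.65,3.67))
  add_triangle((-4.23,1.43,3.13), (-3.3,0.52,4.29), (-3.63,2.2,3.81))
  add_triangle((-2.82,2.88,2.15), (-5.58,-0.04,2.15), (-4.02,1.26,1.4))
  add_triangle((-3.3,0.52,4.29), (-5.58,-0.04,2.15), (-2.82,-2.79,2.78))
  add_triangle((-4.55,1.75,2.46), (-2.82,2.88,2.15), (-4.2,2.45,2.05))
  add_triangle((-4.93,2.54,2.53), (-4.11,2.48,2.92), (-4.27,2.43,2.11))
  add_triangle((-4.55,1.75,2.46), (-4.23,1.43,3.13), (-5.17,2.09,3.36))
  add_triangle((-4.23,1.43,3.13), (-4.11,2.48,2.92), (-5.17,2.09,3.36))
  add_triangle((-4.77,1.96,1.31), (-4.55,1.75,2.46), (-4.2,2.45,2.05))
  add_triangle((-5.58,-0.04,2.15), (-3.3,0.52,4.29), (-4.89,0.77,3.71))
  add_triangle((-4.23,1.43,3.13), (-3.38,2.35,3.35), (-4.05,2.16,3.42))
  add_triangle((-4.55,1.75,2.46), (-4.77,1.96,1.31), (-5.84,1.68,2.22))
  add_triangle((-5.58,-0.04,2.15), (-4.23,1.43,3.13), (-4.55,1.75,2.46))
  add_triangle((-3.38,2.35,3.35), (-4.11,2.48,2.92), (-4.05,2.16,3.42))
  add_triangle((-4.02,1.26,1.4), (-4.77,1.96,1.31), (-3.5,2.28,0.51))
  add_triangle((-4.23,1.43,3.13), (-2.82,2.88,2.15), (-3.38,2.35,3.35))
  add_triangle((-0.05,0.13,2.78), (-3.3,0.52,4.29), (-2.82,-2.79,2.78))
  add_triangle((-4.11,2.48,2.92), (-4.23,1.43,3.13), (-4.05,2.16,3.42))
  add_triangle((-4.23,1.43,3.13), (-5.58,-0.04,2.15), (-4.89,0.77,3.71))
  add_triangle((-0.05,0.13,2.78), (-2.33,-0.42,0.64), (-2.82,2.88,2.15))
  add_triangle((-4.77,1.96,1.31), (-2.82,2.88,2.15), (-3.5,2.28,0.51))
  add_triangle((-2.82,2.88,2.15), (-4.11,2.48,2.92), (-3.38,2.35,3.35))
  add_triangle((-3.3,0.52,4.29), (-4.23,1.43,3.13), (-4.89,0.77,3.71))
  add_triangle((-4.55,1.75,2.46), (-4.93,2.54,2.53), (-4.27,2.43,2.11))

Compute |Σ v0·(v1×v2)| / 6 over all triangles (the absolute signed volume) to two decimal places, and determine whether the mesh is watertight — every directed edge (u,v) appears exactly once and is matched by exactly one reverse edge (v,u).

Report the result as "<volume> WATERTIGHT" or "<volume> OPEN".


Per-triangle v0·(v1×v2)/6:
  t1: -0.3565
  t2: +1.1820
  t3: +0.2964
  t4: +0.7894
  t5: -2.5593
  t6: +0.2862
  t7: +0.5237
  t8: +0.2249
  t9: +0.4349
  t10: -0.4318
  t11: +1.2991
  t12: -0.1397
  t13: +3.0708
  t14: -0.6115
  t15: +1.4833
  t16: -0.5523
  t17: +0.5927
  t18: +1.9628
  t19: +1.7395
  t20: -1.6763
  t21: +8.6315
  t22: +0.6964
  t23: +0.1775
  t24: +0.1493
  t25: +0.3287
  t26: +0.7821
  t27: +1.3368
  t28: +0.1131
  t29: +0.6339
  t30: +1.5270
  t31: +0.2998
  t32: -0.0575
  t33: -1.0992
  t34: +4.7702
  t35: +0.3929
  t36: +1.3565
  t37: -3.5656
  t38: +1.5380
  t39: +0.7346
  t40: +1.1122
  t41: +0.0161
Σ = +27.4324 → |volume| = 27.43

Directed edges: 123 total; 3 unmatched, e.g. (-3.05,1.88,1.28)→(-2.82,2.88,2.15) → open.

27.43 OPEN


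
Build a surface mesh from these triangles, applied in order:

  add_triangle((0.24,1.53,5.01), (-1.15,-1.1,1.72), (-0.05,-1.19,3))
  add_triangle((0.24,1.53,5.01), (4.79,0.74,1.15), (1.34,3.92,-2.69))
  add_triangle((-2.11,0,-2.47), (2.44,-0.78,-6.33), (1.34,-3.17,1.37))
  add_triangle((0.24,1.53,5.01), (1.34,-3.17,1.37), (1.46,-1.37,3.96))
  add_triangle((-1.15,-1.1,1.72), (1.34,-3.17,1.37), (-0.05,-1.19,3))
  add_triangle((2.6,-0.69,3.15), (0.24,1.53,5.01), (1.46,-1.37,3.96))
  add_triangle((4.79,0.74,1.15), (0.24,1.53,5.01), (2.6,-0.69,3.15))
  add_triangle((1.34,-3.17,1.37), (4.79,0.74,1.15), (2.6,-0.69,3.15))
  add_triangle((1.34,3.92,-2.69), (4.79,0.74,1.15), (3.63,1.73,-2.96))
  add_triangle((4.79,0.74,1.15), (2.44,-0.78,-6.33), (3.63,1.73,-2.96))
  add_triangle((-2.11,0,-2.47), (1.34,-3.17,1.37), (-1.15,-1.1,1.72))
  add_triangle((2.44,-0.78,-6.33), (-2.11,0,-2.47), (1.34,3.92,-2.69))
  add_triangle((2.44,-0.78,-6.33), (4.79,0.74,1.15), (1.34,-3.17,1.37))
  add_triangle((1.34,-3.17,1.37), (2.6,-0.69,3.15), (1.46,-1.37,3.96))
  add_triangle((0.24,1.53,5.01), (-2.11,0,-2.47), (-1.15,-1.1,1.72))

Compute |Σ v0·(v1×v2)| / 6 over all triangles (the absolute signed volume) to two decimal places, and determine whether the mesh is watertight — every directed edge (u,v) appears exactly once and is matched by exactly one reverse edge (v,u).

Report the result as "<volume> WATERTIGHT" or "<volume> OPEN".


111.66 OPEN

Per-triangle v0·(v1×v2)/6:
  t1: +1.9045
  t2: +18.2694
  t3: +10.1863
  t4: +1.0615
  t5: +1.7573
  t6: +3.5225
  t7: +7.3264
  t8: +5.8959
  t9: +8.5462
  t10: +9.9942
  t11: +3.4950
  t12: +13.8318
  t13: +19.6131
  t14: +2.7802
  t15: +3.4791
Σ = +111.6633 → |volume| = 111.66

Directed edges: 45 total; 9 unmatched, e.g. (-0.05,-1.19,3)→(0.24,1.53,5.01) → open.


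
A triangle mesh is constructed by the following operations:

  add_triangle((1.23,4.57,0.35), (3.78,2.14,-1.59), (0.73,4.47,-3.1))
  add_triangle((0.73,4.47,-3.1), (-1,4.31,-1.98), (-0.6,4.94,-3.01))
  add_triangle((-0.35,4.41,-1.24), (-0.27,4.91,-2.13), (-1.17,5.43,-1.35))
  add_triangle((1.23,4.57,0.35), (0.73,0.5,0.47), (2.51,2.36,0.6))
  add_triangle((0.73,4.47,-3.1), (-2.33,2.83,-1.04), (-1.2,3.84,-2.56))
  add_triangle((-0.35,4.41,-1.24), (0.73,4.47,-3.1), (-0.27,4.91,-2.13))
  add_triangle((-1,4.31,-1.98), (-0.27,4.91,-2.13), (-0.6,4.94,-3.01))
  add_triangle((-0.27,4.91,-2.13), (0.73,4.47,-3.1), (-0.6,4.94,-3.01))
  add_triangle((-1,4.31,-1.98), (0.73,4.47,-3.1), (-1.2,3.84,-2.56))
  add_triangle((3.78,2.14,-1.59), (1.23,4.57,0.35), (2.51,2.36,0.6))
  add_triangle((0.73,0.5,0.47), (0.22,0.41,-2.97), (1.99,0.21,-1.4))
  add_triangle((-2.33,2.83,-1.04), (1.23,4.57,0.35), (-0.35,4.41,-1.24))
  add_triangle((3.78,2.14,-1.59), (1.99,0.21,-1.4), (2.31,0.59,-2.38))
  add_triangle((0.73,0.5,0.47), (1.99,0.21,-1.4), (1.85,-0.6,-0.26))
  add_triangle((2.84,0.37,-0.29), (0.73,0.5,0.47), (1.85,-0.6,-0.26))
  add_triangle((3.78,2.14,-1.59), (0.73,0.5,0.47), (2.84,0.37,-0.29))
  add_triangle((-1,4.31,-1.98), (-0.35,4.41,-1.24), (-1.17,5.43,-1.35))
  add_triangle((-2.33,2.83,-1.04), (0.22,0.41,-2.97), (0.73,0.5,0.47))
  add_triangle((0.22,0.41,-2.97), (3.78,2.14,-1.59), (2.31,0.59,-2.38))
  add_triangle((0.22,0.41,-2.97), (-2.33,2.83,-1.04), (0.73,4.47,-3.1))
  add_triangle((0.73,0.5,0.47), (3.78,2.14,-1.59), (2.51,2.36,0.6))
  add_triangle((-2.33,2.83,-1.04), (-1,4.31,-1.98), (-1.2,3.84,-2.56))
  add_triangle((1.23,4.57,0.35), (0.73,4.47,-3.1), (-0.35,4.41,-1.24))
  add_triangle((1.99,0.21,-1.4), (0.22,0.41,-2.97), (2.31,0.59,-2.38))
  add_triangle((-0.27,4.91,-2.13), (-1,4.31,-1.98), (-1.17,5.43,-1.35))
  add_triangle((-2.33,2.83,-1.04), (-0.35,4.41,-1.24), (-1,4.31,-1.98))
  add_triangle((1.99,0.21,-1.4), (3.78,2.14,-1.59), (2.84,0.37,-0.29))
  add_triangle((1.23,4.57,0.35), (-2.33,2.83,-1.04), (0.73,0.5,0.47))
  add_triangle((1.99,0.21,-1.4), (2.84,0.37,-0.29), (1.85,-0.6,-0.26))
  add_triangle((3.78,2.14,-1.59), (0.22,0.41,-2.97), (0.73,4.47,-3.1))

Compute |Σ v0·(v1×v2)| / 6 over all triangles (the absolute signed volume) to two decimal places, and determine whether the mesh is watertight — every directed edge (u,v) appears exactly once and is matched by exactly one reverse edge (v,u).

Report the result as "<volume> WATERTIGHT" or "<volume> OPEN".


38.16 WATERTIGHT

Per-triangle v0·(v1×v2)/6:
  t1: +9.0327
  t2: -0.5295
  t3: +0.3915
  t4: +0.4263
  t5: -1.0415
  t6: +0.4354
  t7: +0.5117
  t8: +1.0042
  t9: +1.2426
  t10: +3.5277
  t11: -0.5211
  t12: +2.2441
  t13: +0.5587
  t14: -0.4055
  t15: +0.2031
  t16: +0.6554
  t17: -0.5027
  t18: -1.6901
  t19: +1.5545
  t20: +5.4814
  t21: +0.3692
  t22: +1.0145
  t23: +3.4612
  t24: +0.2264
  t25: +0.7065
  t26: +1.0705
  t27: +0.9614
  t28: +0.4466
  t29: +0.4748
  t30: +6.8518
Σ = +38.1620 → |volume| = 38.16

Directed edges: 90 total, each appears once with its reverse present → watertight.


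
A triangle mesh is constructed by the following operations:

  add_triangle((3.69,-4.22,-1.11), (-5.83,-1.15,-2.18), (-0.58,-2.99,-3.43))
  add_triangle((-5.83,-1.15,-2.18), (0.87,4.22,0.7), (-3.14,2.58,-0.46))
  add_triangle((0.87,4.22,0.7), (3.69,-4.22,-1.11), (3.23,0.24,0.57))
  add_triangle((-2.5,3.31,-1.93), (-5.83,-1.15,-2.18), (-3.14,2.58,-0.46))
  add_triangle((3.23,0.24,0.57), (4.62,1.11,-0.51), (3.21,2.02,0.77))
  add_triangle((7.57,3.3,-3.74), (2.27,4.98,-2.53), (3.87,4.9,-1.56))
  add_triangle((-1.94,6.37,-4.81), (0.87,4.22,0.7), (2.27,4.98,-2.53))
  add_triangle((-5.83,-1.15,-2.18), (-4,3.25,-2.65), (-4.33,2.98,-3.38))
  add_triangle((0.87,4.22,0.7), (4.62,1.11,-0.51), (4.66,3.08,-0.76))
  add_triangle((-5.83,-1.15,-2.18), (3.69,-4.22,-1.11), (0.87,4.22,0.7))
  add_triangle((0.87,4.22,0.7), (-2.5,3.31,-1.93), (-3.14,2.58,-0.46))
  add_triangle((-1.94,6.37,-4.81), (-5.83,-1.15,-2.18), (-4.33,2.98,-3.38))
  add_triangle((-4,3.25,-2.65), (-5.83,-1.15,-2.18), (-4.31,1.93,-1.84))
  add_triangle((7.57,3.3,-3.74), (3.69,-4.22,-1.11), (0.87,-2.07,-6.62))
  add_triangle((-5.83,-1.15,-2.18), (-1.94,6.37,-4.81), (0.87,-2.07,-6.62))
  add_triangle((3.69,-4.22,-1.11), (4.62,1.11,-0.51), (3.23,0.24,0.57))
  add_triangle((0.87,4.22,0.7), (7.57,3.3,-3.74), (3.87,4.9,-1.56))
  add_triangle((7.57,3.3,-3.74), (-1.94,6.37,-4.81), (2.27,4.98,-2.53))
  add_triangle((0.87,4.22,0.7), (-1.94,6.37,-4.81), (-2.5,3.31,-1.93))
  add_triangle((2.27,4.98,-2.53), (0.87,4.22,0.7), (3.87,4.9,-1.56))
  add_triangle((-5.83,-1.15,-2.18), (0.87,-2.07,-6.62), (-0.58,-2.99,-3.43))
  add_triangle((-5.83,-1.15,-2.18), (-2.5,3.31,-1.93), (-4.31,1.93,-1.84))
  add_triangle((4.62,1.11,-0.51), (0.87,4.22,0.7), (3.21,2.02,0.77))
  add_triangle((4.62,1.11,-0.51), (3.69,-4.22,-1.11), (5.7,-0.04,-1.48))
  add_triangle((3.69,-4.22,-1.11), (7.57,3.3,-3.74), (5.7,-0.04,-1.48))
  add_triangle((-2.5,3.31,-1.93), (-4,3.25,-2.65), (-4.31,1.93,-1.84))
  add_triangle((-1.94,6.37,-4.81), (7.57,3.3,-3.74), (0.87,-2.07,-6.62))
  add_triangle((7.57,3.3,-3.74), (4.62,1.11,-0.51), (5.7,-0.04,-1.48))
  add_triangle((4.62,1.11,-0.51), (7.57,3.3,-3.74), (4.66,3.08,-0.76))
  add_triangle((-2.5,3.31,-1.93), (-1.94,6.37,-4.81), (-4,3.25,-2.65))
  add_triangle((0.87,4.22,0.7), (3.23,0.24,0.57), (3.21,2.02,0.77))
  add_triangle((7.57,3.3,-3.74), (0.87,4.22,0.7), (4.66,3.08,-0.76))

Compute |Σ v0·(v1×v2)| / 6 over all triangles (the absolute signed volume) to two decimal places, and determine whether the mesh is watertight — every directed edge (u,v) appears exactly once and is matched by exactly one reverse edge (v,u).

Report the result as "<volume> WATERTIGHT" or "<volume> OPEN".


Per-triangle v0·(v1×v2)/6:
  t1: +8.4909
  t2: -1.6444
  t3: -2.6176
  t4: +5.7327
  t5: +1.3550
  t6: +7.4817
  t7: +12.8092
  t8: +2.6105
  t9: +1.9601
  t10: -7.9927
  t11: +4.4148
  t12: +3.6632
  t13: +2.2219
  t14: +47.7243
  t15: +54.4673
  t16: +3.9333
  t17: +2.8743
  t18: +16.2193
  t19: +7.4588
  t20: +4.6755
  t21: +12.4075
  t22: -1.8445
  t23: +2.7071
  t24: +2.5827
  t25: +7.5540
  t26: +0.5787
  t27: +74.1796
  t28: +4.1224
  t29: +4.1040
  t30: +2.1300
  t31: +0.0688
  t32: +5.9789
Σ = +290.4075 → |volume| = 290.41

Directed edges: 96 total; 6 unmatched, e.g. (-0.58,-2.99,-3.43)→(3.69,-4.22,-1.11) → open.

290.41 OPEN


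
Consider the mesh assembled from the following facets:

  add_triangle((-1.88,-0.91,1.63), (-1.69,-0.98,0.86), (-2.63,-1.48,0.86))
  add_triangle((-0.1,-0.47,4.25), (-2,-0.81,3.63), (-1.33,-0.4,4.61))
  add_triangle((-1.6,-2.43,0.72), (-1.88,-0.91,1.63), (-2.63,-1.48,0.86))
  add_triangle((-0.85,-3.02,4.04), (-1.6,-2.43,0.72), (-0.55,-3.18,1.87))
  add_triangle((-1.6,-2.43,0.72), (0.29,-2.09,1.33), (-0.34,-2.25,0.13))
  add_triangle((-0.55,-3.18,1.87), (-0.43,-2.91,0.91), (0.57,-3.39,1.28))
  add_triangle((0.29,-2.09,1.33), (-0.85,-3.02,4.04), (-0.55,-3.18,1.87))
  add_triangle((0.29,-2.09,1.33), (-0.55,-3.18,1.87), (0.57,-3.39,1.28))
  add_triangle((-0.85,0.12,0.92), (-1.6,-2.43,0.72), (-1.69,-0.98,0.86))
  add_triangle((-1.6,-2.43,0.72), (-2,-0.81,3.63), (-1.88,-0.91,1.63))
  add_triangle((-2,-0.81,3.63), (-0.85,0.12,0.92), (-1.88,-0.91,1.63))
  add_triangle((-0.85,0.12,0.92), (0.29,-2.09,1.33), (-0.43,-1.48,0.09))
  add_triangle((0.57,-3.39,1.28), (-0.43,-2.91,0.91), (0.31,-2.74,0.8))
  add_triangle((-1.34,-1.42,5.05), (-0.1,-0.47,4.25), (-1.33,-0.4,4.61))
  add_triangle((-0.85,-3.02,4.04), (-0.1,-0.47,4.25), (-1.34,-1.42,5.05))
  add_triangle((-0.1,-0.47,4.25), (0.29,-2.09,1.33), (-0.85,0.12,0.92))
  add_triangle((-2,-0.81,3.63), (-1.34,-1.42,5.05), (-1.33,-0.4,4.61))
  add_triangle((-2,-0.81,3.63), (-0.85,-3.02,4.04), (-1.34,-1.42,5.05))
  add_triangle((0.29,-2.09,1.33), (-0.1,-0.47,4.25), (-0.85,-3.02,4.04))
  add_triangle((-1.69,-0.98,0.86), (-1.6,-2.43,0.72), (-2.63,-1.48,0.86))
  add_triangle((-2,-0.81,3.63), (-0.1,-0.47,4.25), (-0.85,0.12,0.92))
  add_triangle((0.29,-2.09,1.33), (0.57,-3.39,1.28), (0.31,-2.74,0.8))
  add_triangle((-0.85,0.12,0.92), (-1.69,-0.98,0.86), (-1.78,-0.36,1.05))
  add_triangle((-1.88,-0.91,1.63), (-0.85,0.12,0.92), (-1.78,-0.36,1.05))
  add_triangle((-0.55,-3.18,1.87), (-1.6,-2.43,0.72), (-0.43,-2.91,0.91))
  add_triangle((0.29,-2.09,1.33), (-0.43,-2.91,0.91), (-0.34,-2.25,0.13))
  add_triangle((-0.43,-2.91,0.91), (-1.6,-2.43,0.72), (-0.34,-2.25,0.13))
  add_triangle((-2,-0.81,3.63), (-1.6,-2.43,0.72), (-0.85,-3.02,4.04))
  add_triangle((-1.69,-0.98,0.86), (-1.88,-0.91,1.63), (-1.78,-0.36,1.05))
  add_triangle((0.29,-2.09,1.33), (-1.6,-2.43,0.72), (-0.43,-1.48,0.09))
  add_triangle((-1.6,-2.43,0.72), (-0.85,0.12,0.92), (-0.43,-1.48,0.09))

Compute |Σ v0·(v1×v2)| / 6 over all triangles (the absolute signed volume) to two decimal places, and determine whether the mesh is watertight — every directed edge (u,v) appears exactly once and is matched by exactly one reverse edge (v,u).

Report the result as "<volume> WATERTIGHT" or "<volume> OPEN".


14.02 OPEN

Per-triangle v0·(v1×v2)/6:
  t1: -0.0328
  t2: -0.5024
  t3: +0.6935
  t4: +1.5387
  t5: -0.6907
  t6: +0.4633
  t7: +0.7993
  t8: +0.3082
  t9: -0.1900
  t10: +0.9504
  t11: +0.3066
  t12: -0.4678
  t13: +0.1058
  t14: +0.8404
  t15: +1.7651
  t16: -1.0895
  t17: +0.7632
  t18: +1.6047
  t19: +1.6246
  t20: -0.2036
  t21: +0.5404
  t22: -0.0542
  t23: -0.0674
  t24: +0.1109
  t25: +0.5285
  t26: +0.1641
  t27: +0.3451
  t28: +3.4313
  t29: +0.1202
  t30: +0.3919
  t31: -0.0796
Σ = +14.0183 → |volume| = 14.02

Directed edges: 93 total; 3 unmatched, e.g. (-0.43,-2.91,0.91)→(0.31,-2.74,0.8) → open.


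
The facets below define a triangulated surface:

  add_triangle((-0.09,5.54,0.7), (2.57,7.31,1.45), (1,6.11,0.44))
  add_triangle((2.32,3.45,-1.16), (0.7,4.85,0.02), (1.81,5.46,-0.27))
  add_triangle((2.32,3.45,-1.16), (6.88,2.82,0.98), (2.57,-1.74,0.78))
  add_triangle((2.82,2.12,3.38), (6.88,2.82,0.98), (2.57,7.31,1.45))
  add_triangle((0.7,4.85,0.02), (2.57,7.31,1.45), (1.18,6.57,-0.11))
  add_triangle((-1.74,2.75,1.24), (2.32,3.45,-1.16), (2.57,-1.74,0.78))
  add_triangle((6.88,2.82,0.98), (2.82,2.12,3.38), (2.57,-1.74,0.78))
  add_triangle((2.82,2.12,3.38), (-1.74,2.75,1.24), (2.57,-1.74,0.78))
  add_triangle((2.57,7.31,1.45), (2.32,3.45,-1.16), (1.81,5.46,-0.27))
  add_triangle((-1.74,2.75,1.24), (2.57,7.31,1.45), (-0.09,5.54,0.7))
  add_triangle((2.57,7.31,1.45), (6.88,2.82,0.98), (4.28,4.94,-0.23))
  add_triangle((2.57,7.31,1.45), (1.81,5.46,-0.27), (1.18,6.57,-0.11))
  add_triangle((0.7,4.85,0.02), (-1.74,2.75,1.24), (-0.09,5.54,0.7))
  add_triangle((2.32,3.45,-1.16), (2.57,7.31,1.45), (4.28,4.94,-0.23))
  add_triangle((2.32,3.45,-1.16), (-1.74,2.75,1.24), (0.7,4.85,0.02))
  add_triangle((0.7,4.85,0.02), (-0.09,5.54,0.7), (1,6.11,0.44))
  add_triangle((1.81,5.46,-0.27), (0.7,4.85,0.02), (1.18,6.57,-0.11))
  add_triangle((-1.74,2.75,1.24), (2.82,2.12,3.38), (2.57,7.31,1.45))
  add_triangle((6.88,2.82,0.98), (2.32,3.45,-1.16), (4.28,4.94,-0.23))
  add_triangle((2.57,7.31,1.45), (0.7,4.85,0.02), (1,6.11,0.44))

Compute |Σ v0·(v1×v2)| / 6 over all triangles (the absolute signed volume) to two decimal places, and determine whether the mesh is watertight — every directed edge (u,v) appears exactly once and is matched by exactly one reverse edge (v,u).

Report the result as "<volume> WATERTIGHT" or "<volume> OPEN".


Per-triangle v0·(v1×v2)/6:
  t1: +1.3585
  t2: +0.5392
  t3: +3.5880
  t4: +20.1688
  t5: +0.4339
  t6: -5.0575
  t7: +9.9974
  t8: +1.3520
  t9: +2.0712
  t10: +3.0397
  t11: +9.9834
  t12: +1.6738
  t13: +0.2862
  t14: +4.0828
  t15: +0.2187
  t16: +0.3629
  t17: -0.0585
  t18: +11.5153
  t19: +3.0385
  t20: +0.3724
Σ = +68.9666 → |volume| = 68.97

Directed edges: 60 total, each appears once with its reverse present → watertight.

68.97 WATERTIGHT


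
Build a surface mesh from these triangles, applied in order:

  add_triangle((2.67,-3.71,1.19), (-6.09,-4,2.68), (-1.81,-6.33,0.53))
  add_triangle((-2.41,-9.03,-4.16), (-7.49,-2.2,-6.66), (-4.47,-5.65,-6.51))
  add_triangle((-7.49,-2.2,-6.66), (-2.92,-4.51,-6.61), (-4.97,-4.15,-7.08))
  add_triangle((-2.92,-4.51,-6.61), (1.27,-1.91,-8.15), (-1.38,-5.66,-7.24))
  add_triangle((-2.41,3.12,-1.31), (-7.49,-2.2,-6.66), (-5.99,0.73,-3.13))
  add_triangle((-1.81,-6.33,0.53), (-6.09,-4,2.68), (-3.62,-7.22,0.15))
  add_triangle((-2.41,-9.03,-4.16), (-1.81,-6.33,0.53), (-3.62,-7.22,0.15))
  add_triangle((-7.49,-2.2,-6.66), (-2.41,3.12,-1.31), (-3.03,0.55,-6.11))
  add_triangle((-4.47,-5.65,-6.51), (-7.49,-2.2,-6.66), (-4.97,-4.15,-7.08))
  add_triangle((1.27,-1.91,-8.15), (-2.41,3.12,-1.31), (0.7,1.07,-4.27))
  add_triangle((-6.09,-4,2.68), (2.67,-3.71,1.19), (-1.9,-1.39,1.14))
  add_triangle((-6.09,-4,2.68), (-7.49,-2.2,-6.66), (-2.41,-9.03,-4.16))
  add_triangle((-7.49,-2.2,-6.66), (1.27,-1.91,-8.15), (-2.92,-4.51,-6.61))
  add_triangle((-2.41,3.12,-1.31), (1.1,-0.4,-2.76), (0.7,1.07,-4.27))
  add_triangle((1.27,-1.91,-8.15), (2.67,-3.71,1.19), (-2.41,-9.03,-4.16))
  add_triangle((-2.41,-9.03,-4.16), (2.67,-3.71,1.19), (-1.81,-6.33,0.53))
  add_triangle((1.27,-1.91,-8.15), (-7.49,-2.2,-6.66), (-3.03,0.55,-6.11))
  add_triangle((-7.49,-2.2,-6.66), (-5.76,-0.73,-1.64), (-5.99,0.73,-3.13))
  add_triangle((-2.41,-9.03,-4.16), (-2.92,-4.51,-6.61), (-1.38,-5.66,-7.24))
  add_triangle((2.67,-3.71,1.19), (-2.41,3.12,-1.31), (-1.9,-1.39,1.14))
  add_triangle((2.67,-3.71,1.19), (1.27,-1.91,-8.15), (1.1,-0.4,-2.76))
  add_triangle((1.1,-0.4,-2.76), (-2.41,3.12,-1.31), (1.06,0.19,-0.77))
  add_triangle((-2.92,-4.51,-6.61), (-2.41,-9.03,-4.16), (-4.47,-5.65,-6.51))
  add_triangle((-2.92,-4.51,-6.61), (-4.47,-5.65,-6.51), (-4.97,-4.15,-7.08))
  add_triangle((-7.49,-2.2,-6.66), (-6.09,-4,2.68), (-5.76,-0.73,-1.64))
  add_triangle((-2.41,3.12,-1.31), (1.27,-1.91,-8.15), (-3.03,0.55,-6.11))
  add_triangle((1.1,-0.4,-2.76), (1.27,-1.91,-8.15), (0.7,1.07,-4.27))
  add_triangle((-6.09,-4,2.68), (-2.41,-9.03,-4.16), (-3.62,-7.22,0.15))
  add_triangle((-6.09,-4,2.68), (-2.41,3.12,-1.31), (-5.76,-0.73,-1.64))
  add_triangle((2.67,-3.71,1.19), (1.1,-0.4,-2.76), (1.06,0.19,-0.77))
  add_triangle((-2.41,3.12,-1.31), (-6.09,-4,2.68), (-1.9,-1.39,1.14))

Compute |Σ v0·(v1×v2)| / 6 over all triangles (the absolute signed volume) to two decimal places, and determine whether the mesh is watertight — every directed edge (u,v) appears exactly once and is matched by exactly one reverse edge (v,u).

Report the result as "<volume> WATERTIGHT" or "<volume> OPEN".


413.37 OPEN

Per-triangle v0·(v1×v2)/6:
  t1: +13.8191
  t2: +15.4186
  t3: +1.3474
  t4: +11.1770
  t5: +7.9061
  t6: +6.2202
  t7: +8.1501
  t8: +17.8194
  t9: +5.8912
  t10: +7.5139
  t11: +1.3442
  t12: +89.6664
  t13: +30.8685
  t14: -0.7526
  t15: +47.8130
  t16: +19.5094
  t17: +26.4151
  t18: +8.1828
  t19: +12.8569
  t20: -0.6252
  t21: +4.5871
  t22: +1.5534
  t23: +10.1123
  t24: +3.6478
  t25: +19.3306
  t26: +11.4993
  t27: +1.8727
  t28: +14.7513
  t29: +12.5817
  t30: +1.7812
  t31: +1.1087
Σ = +413.3676 → |volume| = 413.37

Directed edges: 93 total; 9 unmatched, e.g. (1.27,-1.91,-8.15)→(-1.38,-5.66,-7.24) → open.


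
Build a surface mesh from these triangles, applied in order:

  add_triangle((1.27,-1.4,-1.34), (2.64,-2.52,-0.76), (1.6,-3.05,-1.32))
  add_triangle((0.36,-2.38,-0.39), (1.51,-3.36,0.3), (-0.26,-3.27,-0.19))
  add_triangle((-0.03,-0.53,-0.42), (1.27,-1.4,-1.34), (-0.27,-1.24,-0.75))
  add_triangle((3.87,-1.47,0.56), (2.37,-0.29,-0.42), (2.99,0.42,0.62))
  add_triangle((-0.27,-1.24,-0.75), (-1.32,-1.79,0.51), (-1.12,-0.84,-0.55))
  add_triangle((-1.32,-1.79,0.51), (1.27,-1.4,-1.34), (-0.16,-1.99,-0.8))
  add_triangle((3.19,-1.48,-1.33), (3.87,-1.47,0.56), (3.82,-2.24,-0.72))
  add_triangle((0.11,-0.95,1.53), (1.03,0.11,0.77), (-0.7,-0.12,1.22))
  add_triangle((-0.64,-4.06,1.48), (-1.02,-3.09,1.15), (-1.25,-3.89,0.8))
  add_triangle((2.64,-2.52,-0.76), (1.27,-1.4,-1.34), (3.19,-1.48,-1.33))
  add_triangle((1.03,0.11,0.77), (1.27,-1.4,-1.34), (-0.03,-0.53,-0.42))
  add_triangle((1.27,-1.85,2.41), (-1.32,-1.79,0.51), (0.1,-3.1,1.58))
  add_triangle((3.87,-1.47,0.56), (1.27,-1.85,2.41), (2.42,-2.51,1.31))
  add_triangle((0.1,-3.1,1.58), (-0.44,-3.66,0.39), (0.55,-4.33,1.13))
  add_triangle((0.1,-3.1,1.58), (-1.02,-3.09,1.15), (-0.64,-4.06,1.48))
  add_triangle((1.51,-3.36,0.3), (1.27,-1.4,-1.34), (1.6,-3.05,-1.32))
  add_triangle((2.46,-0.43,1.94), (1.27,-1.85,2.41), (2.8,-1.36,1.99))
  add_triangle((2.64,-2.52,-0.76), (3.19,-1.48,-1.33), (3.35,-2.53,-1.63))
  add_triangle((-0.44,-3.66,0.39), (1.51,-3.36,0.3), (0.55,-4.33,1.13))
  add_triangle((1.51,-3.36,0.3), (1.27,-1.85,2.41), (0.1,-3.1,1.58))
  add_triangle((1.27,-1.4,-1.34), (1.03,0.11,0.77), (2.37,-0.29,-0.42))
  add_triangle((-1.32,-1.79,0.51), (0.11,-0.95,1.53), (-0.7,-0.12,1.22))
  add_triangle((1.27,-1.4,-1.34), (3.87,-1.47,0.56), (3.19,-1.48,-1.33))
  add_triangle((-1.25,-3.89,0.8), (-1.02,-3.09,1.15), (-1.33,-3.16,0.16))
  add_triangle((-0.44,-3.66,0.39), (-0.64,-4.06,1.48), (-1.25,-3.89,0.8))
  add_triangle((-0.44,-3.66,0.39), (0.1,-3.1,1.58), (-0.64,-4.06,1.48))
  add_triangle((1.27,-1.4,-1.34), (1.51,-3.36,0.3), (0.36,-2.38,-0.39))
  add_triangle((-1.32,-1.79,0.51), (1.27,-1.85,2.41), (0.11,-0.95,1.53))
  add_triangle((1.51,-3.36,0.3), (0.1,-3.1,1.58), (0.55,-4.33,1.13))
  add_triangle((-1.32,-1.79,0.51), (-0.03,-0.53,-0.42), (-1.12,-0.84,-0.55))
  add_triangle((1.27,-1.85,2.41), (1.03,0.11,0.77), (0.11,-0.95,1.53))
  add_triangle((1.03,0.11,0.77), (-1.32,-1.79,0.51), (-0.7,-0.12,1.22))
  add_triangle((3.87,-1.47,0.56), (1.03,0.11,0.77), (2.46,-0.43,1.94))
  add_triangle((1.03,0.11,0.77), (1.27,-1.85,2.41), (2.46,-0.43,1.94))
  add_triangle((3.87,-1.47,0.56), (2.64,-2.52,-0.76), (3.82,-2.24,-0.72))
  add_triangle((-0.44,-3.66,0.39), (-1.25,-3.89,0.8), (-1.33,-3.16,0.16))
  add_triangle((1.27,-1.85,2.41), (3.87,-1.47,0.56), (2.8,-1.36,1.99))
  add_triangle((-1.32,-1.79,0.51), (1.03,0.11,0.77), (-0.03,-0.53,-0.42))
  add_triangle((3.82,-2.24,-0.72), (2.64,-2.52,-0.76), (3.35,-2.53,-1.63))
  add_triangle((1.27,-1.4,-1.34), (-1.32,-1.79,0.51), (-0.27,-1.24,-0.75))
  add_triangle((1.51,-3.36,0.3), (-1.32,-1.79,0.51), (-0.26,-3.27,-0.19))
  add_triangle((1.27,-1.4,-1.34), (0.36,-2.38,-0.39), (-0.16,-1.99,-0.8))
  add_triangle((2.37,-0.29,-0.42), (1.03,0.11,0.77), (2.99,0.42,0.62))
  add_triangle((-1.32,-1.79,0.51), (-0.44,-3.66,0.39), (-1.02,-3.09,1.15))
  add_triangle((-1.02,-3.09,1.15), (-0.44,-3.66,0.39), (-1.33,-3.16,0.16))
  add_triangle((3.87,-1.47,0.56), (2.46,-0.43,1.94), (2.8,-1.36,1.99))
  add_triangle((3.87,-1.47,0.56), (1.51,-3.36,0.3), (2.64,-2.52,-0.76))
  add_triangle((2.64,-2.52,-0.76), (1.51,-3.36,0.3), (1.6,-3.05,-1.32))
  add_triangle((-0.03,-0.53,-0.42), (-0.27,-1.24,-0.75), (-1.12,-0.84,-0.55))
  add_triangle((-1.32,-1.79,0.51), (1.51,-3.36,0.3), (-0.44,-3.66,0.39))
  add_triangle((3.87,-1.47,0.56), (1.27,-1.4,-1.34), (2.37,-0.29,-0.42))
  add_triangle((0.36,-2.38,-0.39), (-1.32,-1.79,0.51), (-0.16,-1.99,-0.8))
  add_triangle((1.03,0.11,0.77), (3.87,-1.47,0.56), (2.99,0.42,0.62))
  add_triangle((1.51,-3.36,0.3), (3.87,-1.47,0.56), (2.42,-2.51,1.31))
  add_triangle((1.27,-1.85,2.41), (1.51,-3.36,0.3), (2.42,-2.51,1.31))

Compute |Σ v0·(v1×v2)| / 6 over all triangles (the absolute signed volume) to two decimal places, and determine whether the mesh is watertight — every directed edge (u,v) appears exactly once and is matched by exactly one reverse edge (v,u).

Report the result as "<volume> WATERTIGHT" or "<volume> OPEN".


Per-triangle v0·(v1×v2)/6:
  t1: +0.5819
  t2: +0.3920
  t3: +0.0237
  t4: +0.8393
  t5: +0.3165
  t6: -0.2607
  t7: +0.6915
  t8: +0.2766
  t9: +0.2330
  t10: +0.7050
  t11: -0.1022
  t12: +0.7927
  t13: +1.4376
  t14: +0.6233
  t15: +0.1717
  t16: -0.3833
  t17: +0.6483
  t18: -0.3374
  t19: +0.8185
  t20: +1.9457
  t21: -0.3643
  t22: +0.5165
  t23: -0.7967
  t24: +0.1135
  t25: +0.4641
  t26: +0.4178
  t27: +0.7984
  t28: +0.5344
  t29: +0.4804
  t30: -0.1702
  t31: +0.2524
  t32: -0.4819
  t33: +0.3101
  t34: +0.1393
  t35: +0.6644
  t36: +0.3078
  t37: +0.9723
  t38: -0.2479
  t39: +0.5234
  t40: +0.4235
  t41: +0.9126
  t42: +0.4020
  t43: -0.1885
  t44: +0.4268
  t45: -0.5456
  t46: +0.8185
  t47: +2.1322
  t48: +1.2177
  t49: +0.0200
  t50: -0.3336
  t51: +1.0513
  t52: +0.4459
  t53: +0.5625
  t54: +1.6414
  t55: +1.3575
Σ = +24.1916 → |volume| = 24.19

Directed edges: 165 total; 9 unmatched, e.g. (-0.26,-3.27,-0.19)→(0.36,-2.38,-0.39) → open.

24.19 OPEN
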